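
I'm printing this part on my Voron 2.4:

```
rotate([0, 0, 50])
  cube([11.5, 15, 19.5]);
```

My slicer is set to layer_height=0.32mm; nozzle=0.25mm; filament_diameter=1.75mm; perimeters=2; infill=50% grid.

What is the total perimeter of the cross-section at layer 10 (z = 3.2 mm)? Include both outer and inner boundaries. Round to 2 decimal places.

53.00 mm

At z = 3.2 mm: the cube (footprint 11.5×15) is included at this height (perimeter 53.00 mm); (whole slice rotated 50° about Z — lengths, areas and connectivity unchanged). Overall, the cross-section is a single solid region. Total boundary length (outer) = 53.00 mm.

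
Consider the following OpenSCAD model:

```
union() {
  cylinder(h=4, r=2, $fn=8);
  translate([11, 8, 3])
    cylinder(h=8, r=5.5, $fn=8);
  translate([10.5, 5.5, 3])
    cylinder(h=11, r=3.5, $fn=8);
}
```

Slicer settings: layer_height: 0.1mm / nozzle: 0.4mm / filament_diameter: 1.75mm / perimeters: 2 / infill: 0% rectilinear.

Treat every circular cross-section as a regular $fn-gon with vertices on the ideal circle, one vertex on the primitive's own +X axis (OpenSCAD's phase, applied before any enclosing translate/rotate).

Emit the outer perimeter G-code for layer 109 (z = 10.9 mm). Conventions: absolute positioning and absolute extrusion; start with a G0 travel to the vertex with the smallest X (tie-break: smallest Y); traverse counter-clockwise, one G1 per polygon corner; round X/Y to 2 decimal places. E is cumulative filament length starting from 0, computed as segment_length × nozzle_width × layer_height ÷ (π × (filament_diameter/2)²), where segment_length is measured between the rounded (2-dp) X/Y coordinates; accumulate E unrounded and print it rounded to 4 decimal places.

G0 X5.50 Y8.00 Z10.90
G1 X7.11 Y4.11 E0.0700
G1 X7.67 Y3.88 E0.0801
G1 X8.03 Y3.03 E0.0954
G1 X10.50 Y2.00 E0.1399
G1 X12.97 Y3.03 E0.1844
G1 X13.12 Y3.38 E0.1908
G1 X14.89 Y4.11 E0.2226
G1 X16.50 Y8.00 E0.2926
G1 X14.89 Y11.89 E0.3626
G1 X11.00 Y13.50 E0.4327
G1 X7.11 Y11.89 E0.5027
G1 X5.50 Y8.00 E0.5727

At z = 10.9 mm: the cylinder is absent (z outside [0, 4]); the r=5.5 cylinder at (11, 8) gives a regular 8-gon of circumradius 5.5 (constant along its height); the r=3.5 cylinder at (10.5, 5.5) gives a regular 8-gon of circumradius 3.5 (constant along its height); Taking the union: the regions partially overlap (shared area 31.92 mm²), so overlapping operands fuse into one piece — 1 connected region. The outline is a single polygon with 12 vertices. Extrusion per mm of travel: 0.4 × 0.1 / (π × 0.875²) = 0.016630. Accumulating E over each segment gives final E = 0.5727.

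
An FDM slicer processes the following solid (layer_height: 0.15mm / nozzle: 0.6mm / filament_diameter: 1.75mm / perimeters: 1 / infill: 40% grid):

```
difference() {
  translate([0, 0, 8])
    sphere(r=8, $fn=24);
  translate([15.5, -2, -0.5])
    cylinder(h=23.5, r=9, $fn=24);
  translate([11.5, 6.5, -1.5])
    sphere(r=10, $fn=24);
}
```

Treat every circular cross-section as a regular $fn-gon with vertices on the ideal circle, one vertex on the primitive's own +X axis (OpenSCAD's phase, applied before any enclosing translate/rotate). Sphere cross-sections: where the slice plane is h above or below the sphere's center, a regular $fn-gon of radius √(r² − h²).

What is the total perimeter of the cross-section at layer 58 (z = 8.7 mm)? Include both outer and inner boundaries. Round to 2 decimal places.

49.88 mm

At z = 8.7 mm: the r=8 sphere slices to a regular 24-gon of circumradius 7.969 (√(r²−h²) with h=0.7 from center) (perimeter = 2·24·7.969·sin(180°/24) = 49.93 mm); the r=9 cylinder at (15.5, -2) gives a regular 24-gon of circumradius 9 (constant along its height) (perimeter = 2·24·9.000·sin(180°/24) = 56.39 mm); the sphere at (11.5, 6.5) is not intersected at this z (|z−center|=10.200 > r=10); Taking the first minus the rest: starting from the r=8 sphere, the r=9 cylinder at (15.5, -2) partially overlaps it — only the 5.30 mm² overlap (of its 251.57 mm²) is removed, clipping the outline — boundary = 49.88 mm. Overall, the cross-section is a single solid region. Total boundary length (outer) = 49.88 mm.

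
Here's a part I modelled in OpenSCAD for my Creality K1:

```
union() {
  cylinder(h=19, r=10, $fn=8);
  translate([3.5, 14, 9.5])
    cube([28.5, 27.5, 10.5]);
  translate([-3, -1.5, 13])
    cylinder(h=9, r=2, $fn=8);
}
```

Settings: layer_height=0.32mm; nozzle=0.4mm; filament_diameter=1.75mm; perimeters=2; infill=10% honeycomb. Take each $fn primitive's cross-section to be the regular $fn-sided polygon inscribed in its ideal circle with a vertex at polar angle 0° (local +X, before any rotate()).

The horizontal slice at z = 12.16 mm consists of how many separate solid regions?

2

At z = 12.16 mm: the r=10 cylinder gives a regular 8-gon of circumradius 10 (constant along its height); the cube at (3.5, 14) is present — its section is the full 28.5×27.5 rectangle; the cylinder at (-3, -1.5) does not reach this height (z outside [13, 22]); Merging all regions: the 2 present regions are separate (no shared area or edge), so areas and boundary lengths simply add and each stays a separate island — 2 connected regions. The result has 2 disconnected regions.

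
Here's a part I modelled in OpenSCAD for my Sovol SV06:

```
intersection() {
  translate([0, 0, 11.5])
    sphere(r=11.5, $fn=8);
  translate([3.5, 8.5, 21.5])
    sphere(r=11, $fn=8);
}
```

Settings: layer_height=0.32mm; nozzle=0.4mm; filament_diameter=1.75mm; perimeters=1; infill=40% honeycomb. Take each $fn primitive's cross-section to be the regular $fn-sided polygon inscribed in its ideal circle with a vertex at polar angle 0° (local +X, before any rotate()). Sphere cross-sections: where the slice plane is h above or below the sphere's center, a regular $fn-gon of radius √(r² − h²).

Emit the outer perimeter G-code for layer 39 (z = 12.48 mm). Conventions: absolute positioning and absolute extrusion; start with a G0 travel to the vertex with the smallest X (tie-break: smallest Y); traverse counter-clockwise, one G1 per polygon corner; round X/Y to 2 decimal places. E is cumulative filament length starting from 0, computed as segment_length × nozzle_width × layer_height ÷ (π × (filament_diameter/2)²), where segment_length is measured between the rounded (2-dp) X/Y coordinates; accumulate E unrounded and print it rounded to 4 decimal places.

At z = 12.48 mm: the r=11.5 sphere contributes a regular 8-gon of circumradius √(11.5²−0.98²) = 11.458; the sphere at (3.5, 8.5): section is a regular 8-gon, circumradius = √(r²−h²) = √(11²−9.02²) = 6.296; Taking the intersection: the r=11 sphere at (3.5, 8.5) partially overlaps the r=11.5 sphere; clipping to the common part keeps 70.22 mm² — 1 connected region. The outline is a single polygon with 8 vertices. Extrusion per mm of travel: 0.4 × 0.32 / (π × 0.875²) = 0.053216. Accumulating E over each segment gives final E = 1.7041.

G0 X-2.80 Y8.50 Z12.48
G1 X-0.95 Y4.05 E0.2565
G1 X3.50 Y2.20 E0.5129
G1 X7.95 Y4.05 E0.7694
G1 X8.87 Y6.26 E0.8968
G1 X8.10 Y8.10 E1.0029
G1 X0.00 Y11.46 E1.4696
G1 X-1.90 Y10.67 E1.5791
G1 X-2.80 Y8.50 E1.7041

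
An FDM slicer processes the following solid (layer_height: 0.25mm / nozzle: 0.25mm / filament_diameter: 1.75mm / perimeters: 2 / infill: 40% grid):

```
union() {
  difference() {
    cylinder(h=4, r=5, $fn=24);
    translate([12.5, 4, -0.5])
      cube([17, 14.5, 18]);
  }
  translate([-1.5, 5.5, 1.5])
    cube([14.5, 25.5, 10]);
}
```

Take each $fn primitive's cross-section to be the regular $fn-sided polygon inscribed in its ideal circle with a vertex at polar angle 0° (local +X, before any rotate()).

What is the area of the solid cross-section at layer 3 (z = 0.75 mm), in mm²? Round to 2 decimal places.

At z = 0.75 mm: the r=5 cylinder contributes a regular 24-gon of circumradius 5 (area = (24/2)·5.000²·sin(360°/24) = 77.65 mm²); the 17×14.5 cube at (12.5, 4) contributes its full rectangle (area 246.50 mm²); Taking the first minus the rest: starting from the r=5 cylinder (77.65 mm²), the 17×14.5 cube at (12.5, 4) misses the remaining region (no effect) — area = 77.65 mm²; the cube at (-1.5, 5.5) does not reach this height (z outside [1.5, 11.5]); Merging all regions: only that combined region is present, so the union is just that shape — area = 77.65 mm². Overall, the cross-section is a single solid region. Net area = 77.65 mm².

77.65 mm²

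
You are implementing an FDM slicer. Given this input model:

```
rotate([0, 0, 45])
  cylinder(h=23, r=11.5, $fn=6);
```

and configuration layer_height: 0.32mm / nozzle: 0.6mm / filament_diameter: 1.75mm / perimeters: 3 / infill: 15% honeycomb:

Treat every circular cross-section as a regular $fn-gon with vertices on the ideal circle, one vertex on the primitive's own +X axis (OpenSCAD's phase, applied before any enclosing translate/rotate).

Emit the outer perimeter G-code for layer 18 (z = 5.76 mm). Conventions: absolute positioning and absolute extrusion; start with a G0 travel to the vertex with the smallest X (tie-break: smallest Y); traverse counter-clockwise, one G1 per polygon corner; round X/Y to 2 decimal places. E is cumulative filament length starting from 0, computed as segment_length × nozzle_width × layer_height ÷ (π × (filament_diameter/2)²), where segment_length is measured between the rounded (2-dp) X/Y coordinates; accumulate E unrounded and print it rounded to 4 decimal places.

G0 X-11.11 Y2.98 Z5.76
G1 X-8.13 Y-8.13 E0.9182
G1 X2.98 Y-11.11 E1.8364
G1 X11.11 Y-2.98 E2.7542
G1 X8.13 Y8.13 E3.6724
G1 X-2.98 Y11.11 E4.5906
G1 X-11.11 Y2.98 E5.5084

At z = 5.76 mm: the cylinder: section is a regular 6-gon, circumradius r=11.5; (rotated 45° about Z; rotation is an isometry so areas/perimeters/island counts are preserved). The outline is a single polygon with 6 vertices. Extrusion per mm of travel: 0.6 × 0.32 / (π × 0.875²) = 0.079824. Accumulating E over each segment gives final E = 5.5084.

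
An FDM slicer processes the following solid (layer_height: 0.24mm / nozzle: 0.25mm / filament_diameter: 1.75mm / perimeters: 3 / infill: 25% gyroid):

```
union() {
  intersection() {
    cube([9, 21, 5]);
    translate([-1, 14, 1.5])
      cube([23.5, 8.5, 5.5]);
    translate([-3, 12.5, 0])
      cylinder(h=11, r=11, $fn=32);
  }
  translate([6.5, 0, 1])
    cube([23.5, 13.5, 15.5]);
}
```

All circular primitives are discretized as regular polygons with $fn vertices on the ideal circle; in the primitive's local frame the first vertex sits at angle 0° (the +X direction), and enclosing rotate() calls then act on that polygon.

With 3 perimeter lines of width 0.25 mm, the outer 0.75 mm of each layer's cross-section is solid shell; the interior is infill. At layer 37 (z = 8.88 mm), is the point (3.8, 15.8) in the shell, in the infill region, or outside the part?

At z = 8.88 mm: the cube does not reach this height (z outside [0, 5]); the cube at (-1, 14) does not reach this height (z outside [1.5, 7]); the cylinder at (-3, 12.5): section is a regular 32-gon, circumradius r=11; Keeping only the common overlap: at least one operand is absent at this height, so nothing remains; the cube at (6.5, 0) is present — its section is the full 23.5×13.5 rectangle; Merging all regions: only the 23.5×13.5 cube at (6.5, 0) is present, so the union is just that shape — 1 connected region. Overall, the cross-section is a single solid region. The nearest boundary edge runs (30.00, 13.50)→(6.50, 13.50); distance from the point to it = 3.55 mm. The point is not inside any of the regions above, so it lies outside the cross-section (3.55 mm from the nearest boundary).

outside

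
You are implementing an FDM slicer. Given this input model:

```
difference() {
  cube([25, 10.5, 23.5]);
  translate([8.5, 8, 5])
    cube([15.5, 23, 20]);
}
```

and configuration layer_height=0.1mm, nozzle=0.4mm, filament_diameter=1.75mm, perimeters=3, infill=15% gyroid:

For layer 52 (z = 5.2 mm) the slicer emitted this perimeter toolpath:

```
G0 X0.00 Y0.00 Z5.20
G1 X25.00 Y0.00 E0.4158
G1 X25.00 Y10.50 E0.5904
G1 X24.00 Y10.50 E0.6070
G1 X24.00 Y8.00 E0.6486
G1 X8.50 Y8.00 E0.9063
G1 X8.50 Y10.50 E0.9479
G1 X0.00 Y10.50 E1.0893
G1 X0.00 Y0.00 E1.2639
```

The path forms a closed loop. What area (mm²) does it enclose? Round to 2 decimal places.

223.75 mm²

Apply the shoelace formula to the sequence of (X, Y) vertices; enclosed area = 223.75 mm².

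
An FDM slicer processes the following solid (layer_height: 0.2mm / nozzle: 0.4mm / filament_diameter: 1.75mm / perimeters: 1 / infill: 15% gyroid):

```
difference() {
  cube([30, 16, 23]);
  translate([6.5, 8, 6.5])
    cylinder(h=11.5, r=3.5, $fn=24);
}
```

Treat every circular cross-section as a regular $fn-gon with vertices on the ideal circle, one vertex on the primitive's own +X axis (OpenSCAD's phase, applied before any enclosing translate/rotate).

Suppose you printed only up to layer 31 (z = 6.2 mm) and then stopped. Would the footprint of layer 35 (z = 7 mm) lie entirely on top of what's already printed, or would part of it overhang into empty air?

entirely on top

Compare the two slices. At z = 6.2: the cube (footprint 30×16) is included at this height (area 480.00 mm²); the cylinder at (6.5, 8) does not reach this height (z outside [6.5, 18]); After the difference (first − rest): none of the subtracted shapes is present at this height, so the 30×16 cube is unchanged — area = 480.00 mm². At z = 7: the cube is present — its section is the full 30×16 rectangle (area 480.00 mm²); the r=3.5 cylinder at (6.5, 8) contributes a regular 24-gon of circumradius 3.5 (area = (24/2)·3.500²·sin(360°/24) = 38.05 mm²); Subtracting the remaining from the first: starting from the 30×16 cube (480.00 mm²), the r=3.5 cylinder at (6.5, 8) lies wholly inside it (removes its full 38.05 mm² and its 21.93 mm outline becomes a hole wall) — area = 441.95 mm². Checking containment: the cross-section at z = 7 is a subset of the cross-section at z = 6.2.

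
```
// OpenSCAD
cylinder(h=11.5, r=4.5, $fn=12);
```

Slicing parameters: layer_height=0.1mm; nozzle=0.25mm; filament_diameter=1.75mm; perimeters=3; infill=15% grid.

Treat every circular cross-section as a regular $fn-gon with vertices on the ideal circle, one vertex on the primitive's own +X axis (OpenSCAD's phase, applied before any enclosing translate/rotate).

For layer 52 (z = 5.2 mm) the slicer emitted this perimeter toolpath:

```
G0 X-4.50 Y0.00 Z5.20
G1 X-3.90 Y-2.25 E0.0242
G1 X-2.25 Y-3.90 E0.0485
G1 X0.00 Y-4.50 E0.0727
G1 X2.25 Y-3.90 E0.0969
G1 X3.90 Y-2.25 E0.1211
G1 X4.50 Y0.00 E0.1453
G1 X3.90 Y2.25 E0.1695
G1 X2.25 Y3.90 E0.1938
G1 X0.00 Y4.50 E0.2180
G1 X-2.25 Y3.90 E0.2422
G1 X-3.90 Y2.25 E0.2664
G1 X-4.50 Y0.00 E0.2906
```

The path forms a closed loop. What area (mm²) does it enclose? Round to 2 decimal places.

60.79 mm²

Apply the shoelace formula to the sequence of (X, Y) vertices; enclosed area = 60.79 mm².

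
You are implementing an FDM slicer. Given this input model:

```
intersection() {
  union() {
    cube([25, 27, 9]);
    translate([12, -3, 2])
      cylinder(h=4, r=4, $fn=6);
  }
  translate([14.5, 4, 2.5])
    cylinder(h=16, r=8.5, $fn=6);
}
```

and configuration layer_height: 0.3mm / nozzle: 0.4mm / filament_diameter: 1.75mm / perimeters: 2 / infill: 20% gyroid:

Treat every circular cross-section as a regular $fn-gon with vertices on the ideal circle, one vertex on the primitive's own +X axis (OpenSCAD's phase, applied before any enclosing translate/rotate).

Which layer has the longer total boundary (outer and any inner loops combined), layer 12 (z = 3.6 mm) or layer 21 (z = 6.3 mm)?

Layer 12 (z = 3.6): the 25×27 cube contributes its full rectangle (perimeter 104.00 mm); the r=4 cylinder at (12, -3) contributes a regular 6-gon of circumradius 4 (perimeter = 2·6·4.000·sin(180°/6) = 24.00 mm); Combining (union): the regions partially overlap (shared area 1.98 mm²), so the edge portions inside another operand are dropped and the merged outline is re-measured after clipping — boundary = 118.39 mm; the r=8.5 cylinder at (14.5, 4) contributes a regular 6-gon of circumradius 8.5 (perimeter = 2·6·8.500·sin(180°/6) = 51.00 mm); Taking the intersection: the r=8.5 cylinder at (14.5, 4) partially overlaps that combined region; clipping to the common part keeps 171.69 mm² — boundary = 55.89 mm. So its perimeter = 55.89 mm. Layer 21 (z = 6.3): the 25×27 cube contributes its full rectangle (perimeter 104.00 mm); the cylinder at (12, -3) is not intersected at this z (z outside [2, 6]); Combining (union): only the 25×27 cube is present, so the union is just that shape — boundary = 104.00 mm; the cylinder at (14.5, 4): section is a regular 6-gon, circumradius r=8.5 (perimeter = 2·6·8.500·sin(180°/6) = 51.00 mm); Taking the intersection: the r=8.5 cylinder at (14.5, 4) partially overlaps that combined region; clipping to the common part keeps 152.62 mm² — boundary = 47.12 mm. So its perimeter = 47.12 mm. Layer 12 is larger (55.89 vs 47.12 mm).

layer 12 (z = 3.6 mm)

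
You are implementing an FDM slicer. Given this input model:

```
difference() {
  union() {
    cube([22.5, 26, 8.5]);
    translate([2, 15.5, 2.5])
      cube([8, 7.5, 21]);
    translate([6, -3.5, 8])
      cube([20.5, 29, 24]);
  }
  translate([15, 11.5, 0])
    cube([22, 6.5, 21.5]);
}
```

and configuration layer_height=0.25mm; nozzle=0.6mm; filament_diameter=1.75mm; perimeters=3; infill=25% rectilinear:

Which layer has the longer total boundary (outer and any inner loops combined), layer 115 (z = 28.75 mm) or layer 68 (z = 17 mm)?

layer 68 (z = 17 mm)

Layer 115 (z = 28.75): the cube is absent (z outside [0, 8.5]); the cube at (2, 15.5) does not reach this height (z outside [2.5, 23.5]); the 20.5×29 cube at (6, -3.5) contributes its full rectangle (perimeter 99.00 mm); Combining (union): only the 20.5×29 cube at (6, -3.5) is present, so the union is just that shape — boundary = 99.00 mm; the cube at (15, 11.5) is not intersected at this z (z outside [0, 21.5]); Subtracting the remaining from the first: none of the subtracted shapes is present at this height, so the result so far is unchanged — boundary = 99.00 mm. So its perimeter = 99.00 mm. Layer 68 (z = 17): the cube is not intersected at this z (z outside [0, 8.5]); the cube at (2, 15.5) (footprint 8×7.5) is included at this height (perimeter 31.00 mm); the 20.5×29 cube at (6, -3.5) contributes its full rectangle (perimeter 99.00 mm); Combining (union): the regions partially overlap (shared area 30.00 mm²), so the edge portions inside another operand are dropped and the merged outline is re-measured after clipping — boundary = 107.00 mm; the cube at (15, 11.5) (footprint 22×6.5) is included at this height (perimeter 57.00 mm); Subtracting the remaining from the first: starting from that combined region, the 22×6.5 cube at (15, 11.5) partially overlaps it — only the 74.75 mm² overlap (of its 143.00 mm²) is removed, clipping the outline — boundary = 130.00 mm. So its perimeter = 130.00 mm. Layer 68 is larger (130.00 vs 99.00 mm).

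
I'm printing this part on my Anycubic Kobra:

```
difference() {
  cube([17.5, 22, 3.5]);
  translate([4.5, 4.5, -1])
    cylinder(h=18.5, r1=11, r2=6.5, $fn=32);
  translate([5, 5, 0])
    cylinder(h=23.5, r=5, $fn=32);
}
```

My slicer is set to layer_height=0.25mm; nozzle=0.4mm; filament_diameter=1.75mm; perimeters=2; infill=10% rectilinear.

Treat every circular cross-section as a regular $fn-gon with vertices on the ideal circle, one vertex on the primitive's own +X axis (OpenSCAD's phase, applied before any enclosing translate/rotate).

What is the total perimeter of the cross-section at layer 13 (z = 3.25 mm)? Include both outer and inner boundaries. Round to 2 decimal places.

At z = 3.25 mm: the cube is present — its section is the full 17.5×22 rectangle (perimeter 79.00 mm); the cone at (4.5, 4.5) (r1=11→r2=6.5) has section circumradius 9.966 here — a regular 32-gon (perimeter = 2·32·9.966·sin(180°/32) = 62.52 mm); the r=5 cylinder at (5, 5) gives a regular 32-gon of circumradius 5 (constant along its height) (perimeter = 2·32·5.000·sin(180°/32) = 31.37 mm); Subtracting the remaining from the first: starting from the 17.5×22 cube, the cone at (4.5, 4.5) partially overlaps it — only the 184.01 mm² overlap (of its 310.04 mm²) is removed, clipping the outline; the r=5 cylinder at (5, 5) misses the remaining region (no effect) — boundary = 77.32 mm. Overall, the cross-section is a single solid region. Total boundary length (outer) = 77.32 mm.

77.32 mm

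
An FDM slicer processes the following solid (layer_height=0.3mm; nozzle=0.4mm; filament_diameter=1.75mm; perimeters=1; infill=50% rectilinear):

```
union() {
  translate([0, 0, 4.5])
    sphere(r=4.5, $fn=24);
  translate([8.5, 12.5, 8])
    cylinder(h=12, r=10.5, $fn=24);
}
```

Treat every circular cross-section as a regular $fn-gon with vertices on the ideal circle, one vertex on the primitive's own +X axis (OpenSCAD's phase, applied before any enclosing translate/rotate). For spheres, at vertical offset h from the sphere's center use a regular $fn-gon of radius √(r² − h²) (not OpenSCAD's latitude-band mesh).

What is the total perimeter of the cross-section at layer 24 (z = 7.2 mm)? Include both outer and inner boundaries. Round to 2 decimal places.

22.55 mm

At z = 7.2 mm: the sphere: section is a regular 24-gon, circumradius = √(r²−h²) = √(4.5²−2.7²) = 3.600 (perimeter = 2·24·3.600·sin(180°/24) = 22.55 mm); the cylinder at (8.5, 12.5) does not reach this height (z outside [8, 20]); Merging all regions: only the r=4.5 sphere is present, so the union is just that shape — boundary = 22.55 mm. Overall, the cross-section is a single solid region. Total boundary length (outer) = 22.55 mm.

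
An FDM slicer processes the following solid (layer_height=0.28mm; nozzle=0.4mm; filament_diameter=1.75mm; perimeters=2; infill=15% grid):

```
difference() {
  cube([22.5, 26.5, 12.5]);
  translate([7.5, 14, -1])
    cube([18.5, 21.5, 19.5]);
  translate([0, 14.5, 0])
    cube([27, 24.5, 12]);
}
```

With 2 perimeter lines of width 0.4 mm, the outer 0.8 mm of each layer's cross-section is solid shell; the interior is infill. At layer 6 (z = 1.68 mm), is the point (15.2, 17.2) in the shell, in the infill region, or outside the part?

At z = 1.68 mm: the 22.5×26.5 cube contributes its full rectangle; the 18.5×21.5 cube at (7.5, 14) contributes its full rectangle; the cube at (0, 14.5) is present — its section is the full 27×24.5 rectangle; After the difference (first − rest): starting from the 22.5×26.5 cube, the 18.5×21.5 cube at (7.5, 14) partially overlaps it — only the 187.50 mm² overlap (of its 397.75 mm²) is removed, clipping the outline; the 27×24.5 cube at (0, 14.5) partially overlaps it — only the 90.00 mm² overlap (of its 661.50 mm²) is removed, clipping the outline — 1 connected region. Overall, the cross-section is a single solid region. The nearest boundary edge runs (7.50, 14.00)→(22.50, 14.00); distance from the point to it = 3.20 mm. The point is not inside any of the regions above, so it lies outside the cross-section (3.20 mm from the nearest boundary).

outside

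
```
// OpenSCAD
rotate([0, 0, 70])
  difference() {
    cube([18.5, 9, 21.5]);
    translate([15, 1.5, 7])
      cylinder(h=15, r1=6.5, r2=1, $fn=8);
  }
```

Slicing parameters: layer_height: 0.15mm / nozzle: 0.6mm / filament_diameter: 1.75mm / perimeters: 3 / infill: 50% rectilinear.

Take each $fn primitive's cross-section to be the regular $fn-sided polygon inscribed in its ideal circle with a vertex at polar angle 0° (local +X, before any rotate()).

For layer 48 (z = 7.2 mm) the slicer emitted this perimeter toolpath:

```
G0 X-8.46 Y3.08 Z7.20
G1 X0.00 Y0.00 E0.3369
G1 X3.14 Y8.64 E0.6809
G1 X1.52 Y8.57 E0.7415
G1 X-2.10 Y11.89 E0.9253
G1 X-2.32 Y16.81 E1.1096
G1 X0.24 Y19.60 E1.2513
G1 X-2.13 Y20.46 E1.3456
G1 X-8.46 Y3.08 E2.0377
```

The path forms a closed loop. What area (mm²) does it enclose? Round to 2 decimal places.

Apply the shoelace formula to the sequence of (X, Y) vertices; enclosed area = 102.91 mm².

102.91 mm²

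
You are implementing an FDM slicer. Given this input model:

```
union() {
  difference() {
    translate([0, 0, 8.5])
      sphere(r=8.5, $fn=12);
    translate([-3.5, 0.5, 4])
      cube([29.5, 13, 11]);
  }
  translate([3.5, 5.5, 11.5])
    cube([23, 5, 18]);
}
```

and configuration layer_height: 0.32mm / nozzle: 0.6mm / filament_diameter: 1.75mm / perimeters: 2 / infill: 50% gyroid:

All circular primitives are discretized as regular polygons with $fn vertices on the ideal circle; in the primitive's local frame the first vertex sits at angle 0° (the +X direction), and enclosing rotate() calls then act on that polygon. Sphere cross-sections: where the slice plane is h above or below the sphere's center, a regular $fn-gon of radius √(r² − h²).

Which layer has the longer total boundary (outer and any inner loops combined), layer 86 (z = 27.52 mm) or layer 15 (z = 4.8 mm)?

Layer 86 (z = 27.52): the sphere is not intersected at this z (|z−center|=19.020 > r=8.5); the cube at (-3.5, 0.5) is not intersected at this z (z outside [4, 15]); Subtracting the remaining from the first: the first operand is absent here, so nothing remains; the cube at (3.5, 5.5) (footprint 23×5) is included at this height (perimeter 56.00 mm); Taking the union: only the 23×5 cube at (3.5, 5.5) is present, so the union is just that shape — boundary = 56.00 mm. So its perimeter = 56.00 mm. Layer 15 (z = 4.8): the r=8.5 sphere slices to a regular 12-gon of circumradius 7.652 (√(r²−h²) with h=3.7 from center) (perimeter = 2·12·7.652·sin(180°/12) = 47.53 mm); the 29.5×13 cube at (-3.5, 0.5) contributes its full rectangle (perimeter 85.00 mm); Taking the first minus the rest: starting from the r=8.5 sphere, the 29.5×13 cube at (-3.5, 0.5) partially overlaps it — only the 63.52 mm² overlap (of its 383.50 mm²) is removed, clipping the outline — boundary = 49.78 mm; the cube at (3.5, 5.5) is not intersected at this z (z outside [11.5, 29.5]); Merging all regions: only the result so far is present, so the union is just that shape — boundary = 49.78 mm. So its perimeter = 49.78 mm. Layer 86 is larger (56.00 vs 49.78 mm).

layer 86 (z = 27.52 mm)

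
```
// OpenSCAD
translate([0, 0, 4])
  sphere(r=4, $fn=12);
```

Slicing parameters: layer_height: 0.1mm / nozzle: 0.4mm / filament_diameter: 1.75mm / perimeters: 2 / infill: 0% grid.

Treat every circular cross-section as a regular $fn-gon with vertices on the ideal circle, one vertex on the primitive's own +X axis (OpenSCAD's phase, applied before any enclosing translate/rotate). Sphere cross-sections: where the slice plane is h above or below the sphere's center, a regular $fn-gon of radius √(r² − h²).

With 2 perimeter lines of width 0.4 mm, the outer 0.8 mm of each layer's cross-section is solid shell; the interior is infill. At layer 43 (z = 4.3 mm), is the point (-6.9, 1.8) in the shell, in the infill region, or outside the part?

At z = 4.3 mm: the sphere: section is a regular 12-gon, circumradius = √(r²−h²) = √(4²−0.3²) = 3.989. Overall, the cross-section is a single solid region. The nearest boundary edge runs (-3.45, 1.99)→(-3.99, 0.00); distance from the point to it = 3.28 mm. The point is not inside any of the regions above, so it lies outside the cross-section (3.28 mm from the nearest boundary).

outside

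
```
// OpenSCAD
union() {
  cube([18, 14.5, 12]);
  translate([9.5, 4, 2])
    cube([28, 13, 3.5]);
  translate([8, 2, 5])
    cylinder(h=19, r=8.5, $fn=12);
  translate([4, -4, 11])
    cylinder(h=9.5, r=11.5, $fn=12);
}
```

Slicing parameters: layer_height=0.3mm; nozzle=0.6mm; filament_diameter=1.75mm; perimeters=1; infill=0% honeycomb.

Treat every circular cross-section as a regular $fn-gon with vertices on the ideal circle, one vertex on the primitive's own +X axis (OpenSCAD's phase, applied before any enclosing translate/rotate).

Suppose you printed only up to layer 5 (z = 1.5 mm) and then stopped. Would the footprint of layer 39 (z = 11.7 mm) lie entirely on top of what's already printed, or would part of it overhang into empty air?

part overhangs

Compare the two slices. At z = 1.5: the cube is present — its section is the full 18×14.5 rectangle (area 261.00 mm²); the cube at (9.5, 4) is not intersected at this z (z outside [2, 5.5]); the cylinder at (8, 2) is not intersected at this z (z outside [5, 24]); the cylinder at (4, -4) is absent (z outside [11, 20.5]); Merging all regions: only the 18×14.5 cube is present, so the union is just that shape — area = 261.00 mm². At z = 11.7: the cube (footprint 18×14.5) is included at this height (area 261.00 mm²); the cube at (9.5, 4) is not intersected at this z (z outside [2, 5.5]); the cylinder at (8, 2): section is a regular 12-gon, circumradius r=8.5 (area = (12/2)·8.500²·sin(360°/12) = 216.75 mm²); the r=11.5 cylinder at (4, -4) gives a regular 12-gon of circumradius 11.5 (constant along its height) (area = (12/2)·11.500²·sin(360°/12) = 396.75 mm²); Taking the union: the regions partially overlap — summed areas 874.50 mm² minus the doubly-counted overlap 297.80 mm² gives 576.70 mm² — area = 576.70 mm². Checking containment: at z = 11.7 the cross-section extends beyond the z = 1.5 cross-section by about 315.70 mm².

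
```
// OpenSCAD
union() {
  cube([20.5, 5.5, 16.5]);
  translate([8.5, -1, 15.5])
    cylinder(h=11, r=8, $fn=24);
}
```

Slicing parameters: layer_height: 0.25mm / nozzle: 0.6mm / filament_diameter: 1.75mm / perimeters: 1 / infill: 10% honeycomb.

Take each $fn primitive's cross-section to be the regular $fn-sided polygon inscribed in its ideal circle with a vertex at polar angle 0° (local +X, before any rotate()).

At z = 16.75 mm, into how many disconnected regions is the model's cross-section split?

1

At z = 16.75 mm: the cube is not intersected at this z (z outside [0, 16.5]); the r=8 cylinder at (8.5, -1) contributes a regular 24-gon of circumradius 8; Merging all regions: only the r=8 cylinder at (8.5, -1) is present, so the union is just that shape — 1 connected region. The result has 1 disconnected region.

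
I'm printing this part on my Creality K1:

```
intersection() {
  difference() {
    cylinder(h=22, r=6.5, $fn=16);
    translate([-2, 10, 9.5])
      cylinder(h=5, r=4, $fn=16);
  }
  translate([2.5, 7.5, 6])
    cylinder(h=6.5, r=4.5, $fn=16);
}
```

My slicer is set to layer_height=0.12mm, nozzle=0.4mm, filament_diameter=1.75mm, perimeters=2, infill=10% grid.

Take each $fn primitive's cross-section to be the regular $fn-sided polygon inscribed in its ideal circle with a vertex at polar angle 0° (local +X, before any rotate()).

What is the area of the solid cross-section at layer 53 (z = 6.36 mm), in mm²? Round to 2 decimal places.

14.74 mm²

At z = 6.36 mm: the r=6.5 cylinder contributes a regular 16-gon of circumradius 6.5 (area = (16/2)·6.500²·sin(360°/16) = 129.35 mm²); the cylinder at (-2, 10) is absent (z outside [9.5, 14.5]); Subtracting the remaining from the first: none of the subtracted shapes is present at this height, so the r=6.5 cylinder is unchanged — area = 129.35 mm²; the r=4.5 cylinder at (2.5, 7.5) contributes a regular 16-gon of circumradius 4.5 (area = (16/2)·4.500²·sin(360°/16) = 61.99 mm²); Taking the intersection: the r=4.5 cylinder at (2.5, 7.5) partially overlaps that combined region; clipping to the common part keeps 14.74 mm² — area = 14.74 mm². Overall, the cross-section is a single solid region. Net area = 14.74 mm².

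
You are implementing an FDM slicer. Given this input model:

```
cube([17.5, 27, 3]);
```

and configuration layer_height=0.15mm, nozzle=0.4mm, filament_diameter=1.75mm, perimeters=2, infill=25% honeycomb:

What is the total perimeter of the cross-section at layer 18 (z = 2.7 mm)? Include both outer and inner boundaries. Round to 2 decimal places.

At z = 2.7 mm: the cube is present — its section is the full 17.5×27 rectangle (perimeter 89.00 mm). Overall, the cross-section is a single solid region. Total boundary length (outer) = 89.00 mm.

89.00 mm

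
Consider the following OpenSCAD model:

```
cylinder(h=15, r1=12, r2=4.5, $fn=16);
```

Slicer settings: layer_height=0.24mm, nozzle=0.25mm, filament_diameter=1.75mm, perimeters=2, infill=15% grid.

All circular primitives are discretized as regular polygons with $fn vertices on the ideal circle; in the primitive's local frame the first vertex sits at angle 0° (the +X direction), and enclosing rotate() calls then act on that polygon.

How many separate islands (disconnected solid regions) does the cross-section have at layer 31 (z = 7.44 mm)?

1

At z = 7.44 mm: the cone contributes a regular 16-gon of circumradius 8.280 (interpolated between r1=12 and r2=4.5 at t=0.496). Overall, the cross-section is a single solid region. Island count = 1.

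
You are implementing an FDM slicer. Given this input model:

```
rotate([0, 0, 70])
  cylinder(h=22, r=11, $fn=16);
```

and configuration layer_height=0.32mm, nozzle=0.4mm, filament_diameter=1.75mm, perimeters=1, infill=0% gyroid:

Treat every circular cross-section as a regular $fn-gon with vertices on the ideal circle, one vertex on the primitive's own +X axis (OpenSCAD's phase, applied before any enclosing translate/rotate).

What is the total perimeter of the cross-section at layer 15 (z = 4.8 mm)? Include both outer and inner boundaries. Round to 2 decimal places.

At z = 4.8 mm: the r=11 cylinder contributes a regular 16-gon of circumradius 11 (perimeter = 2·16·11.000·sin(180°/16) = 68.67 mm); (whole slice rotated 70° about Z — lengths, areas and connectivity unchanged). Overall, the cross-section is a single solid region. Total boundary length (outer) = 68.67 mm.

68.67 mm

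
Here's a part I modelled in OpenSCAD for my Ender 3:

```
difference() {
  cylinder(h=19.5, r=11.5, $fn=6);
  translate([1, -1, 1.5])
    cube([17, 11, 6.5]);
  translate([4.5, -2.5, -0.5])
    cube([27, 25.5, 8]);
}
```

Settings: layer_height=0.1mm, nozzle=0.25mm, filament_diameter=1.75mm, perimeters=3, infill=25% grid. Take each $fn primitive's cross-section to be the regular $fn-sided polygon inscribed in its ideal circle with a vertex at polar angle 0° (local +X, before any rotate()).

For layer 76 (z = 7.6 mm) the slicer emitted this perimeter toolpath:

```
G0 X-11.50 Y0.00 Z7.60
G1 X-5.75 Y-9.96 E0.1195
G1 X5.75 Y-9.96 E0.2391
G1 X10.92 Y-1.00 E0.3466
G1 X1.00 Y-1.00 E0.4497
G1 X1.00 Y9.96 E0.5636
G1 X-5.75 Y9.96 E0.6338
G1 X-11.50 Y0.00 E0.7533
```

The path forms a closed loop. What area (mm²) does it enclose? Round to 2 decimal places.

257.45 mm²

Apply the shoelace formula to the sequence of (X, Y) vertices; enclosed area = 257.45 mm².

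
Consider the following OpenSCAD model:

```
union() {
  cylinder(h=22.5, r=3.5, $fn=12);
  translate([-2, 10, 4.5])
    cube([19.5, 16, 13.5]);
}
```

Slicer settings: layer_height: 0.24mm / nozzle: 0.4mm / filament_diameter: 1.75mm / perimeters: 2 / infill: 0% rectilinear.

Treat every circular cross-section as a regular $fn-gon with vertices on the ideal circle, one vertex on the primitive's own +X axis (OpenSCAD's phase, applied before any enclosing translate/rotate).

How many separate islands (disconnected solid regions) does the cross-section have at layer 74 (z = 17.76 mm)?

2

At z = 17.76 mm: the r=3.5 cylinder gives a regular 12-gon of circumradius 3.5 (constant along its height); the 19.5×16 cube at (-2, 10) contributes its full rectangle; Merging all regions: the 2 present regions are separate (no shared area or edge), so areas and boundary lengths simply add and each stays a separate island — 2 connected regions. Overall, the cross-section has 2 separate islands. Island count = 2.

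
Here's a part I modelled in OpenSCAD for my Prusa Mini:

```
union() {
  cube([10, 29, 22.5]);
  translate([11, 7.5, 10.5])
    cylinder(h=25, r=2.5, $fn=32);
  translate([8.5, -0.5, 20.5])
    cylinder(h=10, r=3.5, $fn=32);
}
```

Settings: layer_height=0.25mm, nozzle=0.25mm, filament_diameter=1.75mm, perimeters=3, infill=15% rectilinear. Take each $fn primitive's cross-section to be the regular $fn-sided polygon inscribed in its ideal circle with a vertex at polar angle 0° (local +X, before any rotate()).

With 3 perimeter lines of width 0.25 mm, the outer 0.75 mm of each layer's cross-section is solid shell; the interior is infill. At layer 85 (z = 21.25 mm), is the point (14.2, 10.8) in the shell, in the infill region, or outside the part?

At z = 21.25 mm: the cube (footprint 10×29) is included at this height; the cylinder at (11, 7.5): section is a regular 32-gon, circumradius r=2.5; the r=3.5 cylinder at (8.5, -0.5) gives a regular 32-gon of circumradius 3.5 (constant along its height); Taking the union: the regions partially overlap (shared area 17.05 mm²), so overlapping operands fuse into one piece — 1 connected region. Overall, the cross-section is a single solid region. The nearest boundary edge runs (12.39, 9.58)→(12.77, 9.27); distance from the point to it = 2.10 mm. The point is not inside any of the regions above, so it lies outside the cross-section (2.10 mm from the nearest boundary).

outside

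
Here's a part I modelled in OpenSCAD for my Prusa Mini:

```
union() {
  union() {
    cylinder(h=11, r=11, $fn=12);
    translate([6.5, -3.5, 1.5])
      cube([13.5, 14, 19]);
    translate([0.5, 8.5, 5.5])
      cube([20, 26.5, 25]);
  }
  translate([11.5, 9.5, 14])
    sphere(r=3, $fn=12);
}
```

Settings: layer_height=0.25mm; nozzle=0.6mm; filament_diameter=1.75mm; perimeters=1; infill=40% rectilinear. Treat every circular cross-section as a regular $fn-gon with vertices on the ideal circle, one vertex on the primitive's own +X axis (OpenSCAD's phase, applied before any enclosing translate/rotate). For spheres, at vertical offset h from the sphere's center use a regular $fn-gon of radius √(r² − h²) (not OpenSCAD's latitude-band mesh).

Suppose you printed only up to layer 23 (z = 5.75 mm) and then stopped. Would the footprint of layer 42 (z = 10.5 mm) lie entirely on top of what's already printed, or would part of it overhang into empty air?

entirely on top

Compare the two slices. At z = 5.75: the r=11 cylinder contributes a regular 12-gon of circumradius 11 (area = (12/2)·11.000²·sin(360°/12) = 363.00 mm²); the 13.5×14 cube at (6.5, -3.5) contributes its full rectangle (area 189.00 mm²); the 20×26.5 cube at (0.5, 8.5) contributes its full rectangle (area 530.00 mm²); Merging all regions: the regions partially overlap — summed areas 1082.00 mm² minus the doubly-counted overlap 75.39 mm² gives 1006.61 mm² — area = 1006.61 mm²; the sphere at (11.5, 9.5) is absent (|z−center|=8.250 > r=3); Taking the union: only the result so far is present, so the union is just that shape — area = 1006.61 mm². At z = 10.5: the cylinder: section is a regular 12-gon, circumradius r=11 (area = (12/2)·11.000²·sin(360°/12) = 363.00 mm²); the cube at (6.5, -3.5) (footprint 13.5×14) is included at this height (area 189.00 mm²); the cube at (0.5, 8.5) is present — its section is the full 20×26.5 rectangle (area 530.00 mm²); Merging all regions: the regions partially overlap — summed areas 1082.00 mm² minus the doubly-counted overlap 75.39 mm² gives 1006.61 mm² — area = 1006.61 mm²; the sphere at (11.5, 9.5) does not reach this height (|z−center|=3.500 > r=3); Taking the union: only that combined region is present, so the union is just that shape — area = 1006.61 mm². Checking containment: the cross-section at z = 10.5 is a subset of the cross-section at z = 5.75.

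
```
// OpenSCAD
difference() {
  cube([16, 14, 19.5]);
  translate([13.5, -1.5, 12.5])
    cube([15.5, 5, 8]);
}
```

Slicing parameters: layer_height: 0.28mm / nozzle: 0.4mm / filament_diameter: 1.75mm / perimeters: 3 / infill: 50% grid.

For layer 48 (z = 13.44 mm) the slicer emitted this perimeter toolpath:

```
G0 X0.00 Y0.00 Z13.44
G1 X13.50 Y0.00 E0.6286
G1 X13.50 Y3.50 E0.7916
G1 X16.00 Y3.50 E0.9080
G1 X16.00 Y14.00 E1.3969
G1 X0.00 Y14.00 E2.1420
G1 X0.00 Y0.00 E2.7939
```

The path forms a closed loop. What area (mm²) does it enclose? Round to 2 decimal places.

215.25 mm²

Apply the shoelace formula to the sequence of (X, Y) vertices; enclosed area = 215.25 mm².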